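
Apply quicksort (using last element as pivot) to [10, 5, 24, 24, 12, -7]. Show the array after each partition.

Partition 1: pivot=-7 at index 0 -> [-7, 5, 24, 24, 12, 10]
Partition 2: pivot=10 at index 2 -> [-7, 5, 10, 24, 12, 24]
Partition 3: pivot=24 at index 5 -> [-7, 5, 10, 24, 12, 24]
Partition 4: pivot=12 at index 3 -> [-7, 5, 10, 12, 24, 24]


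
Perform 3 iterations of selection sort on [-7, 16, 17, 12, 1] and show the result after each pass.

Pass 1: Select minimum -7 at index 0, swap -> [-7, 16, 17, 12, 1]
Pass 2: Select minimum 1 at index 4, swap -> [-7, 1, 17, 12, 16]
Pass 3: Select minimum 12 at index 3, swap -> [-7, 1, 12, 17, 16]


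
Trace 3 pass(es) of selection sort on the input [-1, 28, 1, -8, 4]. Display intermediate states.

Pass 1: Select minimum -8 at index 3, swap -> [-8, 28, 1, -1, 4]
Pass 2: Select minimum -1 at index 3, swap -> [-8, -1, 1, 28, 4]
Pass 3: Select minimum 1 at index 2, swap -> [-8, -1, 1, 28, 4]


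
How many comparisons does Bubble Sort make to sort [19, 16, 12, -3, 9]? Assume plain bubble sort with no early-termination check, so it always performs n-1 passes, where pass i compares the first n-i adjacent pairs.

Pass 1: compare adjacent pairs (0,1)..(3,4) = 4 comparison(s), 4 swap(s) -> [16, 12, -3, 9, 19]
Pass 2: compare adjacent pairs (0,1)..(2,3) = 3 comparison(s), 3 swap(s) -> [12, -3, 9, 16, 19]
Pass 3: compare adjacent pairs (0,1)..(1,2) = 2 comparison(s), 2 swap(s) -> [-3, 9, 12, 16, 19]
Pass 4: compare adjacent pairs (0,1)..(0,1) = 1 comparison(s), 0 swap(s) -> [-3, 9, 12, 16, 19]
Total comparisons: 4 + 3 + 2 + 1 = 10


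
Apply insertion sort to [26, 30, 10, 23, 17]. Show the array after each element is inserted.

First element 26 is already 'sorted'
Insert 30: shifted 0 elements -> [26, 30, 10, 23, 17]
Insert 10: shifted 2 elements -> [10, 26, 30, 23, 17]
Insert 23: shifted 2 elements -> [10, 23, 26, 30, 17]
Insert 17: shifted 3 elements -> [10, 17, 23, 26, 30]


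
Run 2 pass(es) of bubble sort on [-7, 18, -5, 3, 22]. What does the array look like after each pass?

After pass 1: [-7, -5, 3, 18, 22] (2 swaps)
After pass 2: [-7, -5, 3, 18, 22] (0 swaps)
Total swaps: 2


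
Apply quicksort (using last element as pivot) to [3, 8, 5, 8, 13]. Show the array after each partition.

Partition 1: pivot=13 at index 4 -> [3, 8, 5, 8, 13]
Partition 2: pivot=8 at index 3 -> [3, 8, 5, 8, 13]
Partition 3: pivot=5 at index 1 -> [3, 5, 8, 8, 13]


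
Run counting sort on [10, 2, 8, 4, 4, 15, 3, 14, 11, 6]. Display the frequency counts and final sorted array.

Count array: [0, 0, 1, 1, 2, 0, 1, 0, 1, 0, 1, 1, 0, 0, 1, 1]
(count[i] = number of elements equal to i)
Cumulative count: [0, 0, 1, 2, 4, 4, 5, 5, 6, 6, 7, 8, 8, 8, 9, 10]
Sorted: [2, 3, 4, 4, 6, 8, 10, 11, 14, 15]


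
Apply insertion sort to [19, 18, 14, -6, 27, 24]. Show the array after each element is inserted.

First element 19 is already 'sorted'
Insert 18: shifted 1 elements -> [18, 19, 14, -6, 27, 24]
Insert 14: shifted 2 elements -> [14, 18, 19, -6, 27, 24]
Insert -6: shifted 3 elements -> [-6, 14, 18, 19, 27, 24]
Insert 27: shifted 0 elements -> [-6, 14, 18, 19, 27, 24]
Insert 24: shifted 1 elements -> [-6, 14, 18, 19, 24, 27]


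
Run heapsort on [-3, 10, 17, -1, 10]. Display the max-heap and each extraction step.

Build heap: [17, 10, -3, -1, 10]
Extract 17: [10, 10, -3, -1, 17]
Extract 10: [10, -1, -3, 10, 17]
Extract 10: [-1, -3, 10, 10, 17]
Extract -1: [-3, -1, 10, 10, 17]


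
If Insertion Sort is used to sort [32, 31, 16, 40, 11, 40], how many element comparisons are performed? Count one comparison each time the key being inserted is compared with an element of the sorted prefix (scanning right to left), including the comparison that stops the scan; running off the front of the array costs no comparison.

Insert 31: 32 > 31 (shift), reached front = 1 comparison(s) -> [31, 32, 16, 40, 11, 40]
Insert 16: 32 > 16 (shift), 31 > 16 (shift), reached front = 2 comparison(s) -> [16, 31, 32, 40, 11, 40]
Insert 40: 32 <= 40 (stop) = 1 comparison(s) -> [16, 31, 32, 40, 11, 40]
Insert 11: 40 > 11 (shift), 32 > 11 (shift), 31 > 11 (shift), 16 > 11 (shift), reached front = 4 comparison(s) -> [11, 16, 31, 32, 40, 40]
Insert 40: 40 <= 40 (stop) = 1 comparison(s) -> [11, 16, 31, 32, 40, 40]
Total comparisons: 1 + 2 + 1 + 4 + 1 = 9


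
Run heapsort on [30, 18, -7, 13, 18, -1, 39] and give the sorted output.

Build heap: [39, 18, 30, 13, 18, -1, -7]
Extract 39: [30, 18, -1, 13, 18, -7, 39]
Extract 30: [18, 18, -1, 13, -7, 30, 39]
Extract 18: [18, 13, -1, -7, 18, 30, 39]
Extract 18: [13, -7, -1, 18, 18, 30, 39]
Extract 13: [-1, -7, 13, 18, 18, 30, 39]
Extract -1: [-7, -1, 13, 18, 18, 30, 39]


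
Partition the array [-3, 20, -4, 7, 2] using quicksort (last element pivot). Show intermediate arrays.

Partition 1: pivot=2 at index 2 -> [-3, -4, 2, 7, 20]
Partition 2: pivot=-4 at index 0 -> [-4, -3, 2, 7, 20]
Partition 3: pivot=20 at index 4 -> [-4, -3, 2, 7, 20]


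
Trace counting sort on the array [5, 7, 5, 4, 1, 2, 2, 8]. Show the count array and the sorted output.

Count array: [0, 1, 2, 0, 1, 2, 0, 1, 1]
(count[i] = number of elements equal to i)
Cumulative count: [0, 1, 3, 3, 4, 6, 6, 7, 8]
Sorted: [1, 2, 2, 4, 5, 5, 7, 8]


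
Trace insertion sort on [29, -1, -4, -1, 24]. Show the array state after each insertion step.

First element 29 is already 'sorted'
Insert -1: shifted 1 elements -> [-1, 29, -4, -1, 24]
Insert -4: shifted 2 elements -> [-4, -1, 29, -1, 24]
Insert -1: shifted 1 elements -> [-4, -1, -1, 29, 24]
Insert 24: shifted 1 elements -> [-4, -1, -1, 24, 29]


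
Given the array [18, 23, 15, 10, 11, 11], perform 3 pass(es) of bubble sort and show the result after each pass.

After pass 1: [18, 15, 10, 11, 11, 23] (4 swaps)
After pass 2: [15, 10, 11, 11, 18, 23] (4 swaps)
After pass 3: [10, 11, 11, 15, 18, 23] (3 swaps)
Total swaps: 11


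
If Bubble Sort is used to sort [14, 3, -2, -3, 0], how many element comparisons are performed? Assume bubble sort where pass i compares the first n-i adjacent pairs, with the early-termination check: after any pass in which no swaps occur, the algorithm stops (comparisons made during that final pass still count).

Pass 1: compare adjacent pairs (0,1)..(3,4) = 4 comparison(s), 4 swap(s) -> [3, -2, -3, 0, 14]
Pass 2: compare adjacent pairs (0,1)..(2,3) = 3 comparison(s), 3 swap(s) -> [-2, -3, 0, 3, 14]
Pass 3: compare adjacent pairs (0,1)..(1,2) = 2 comparison(s), 1 swap(s) -> [-3, -2, 0, 3, 14]
Pass 4: compare adjacent pairs (0,1)..(0,1) = 1 comparison(s), 0 swap(s) -> [-3, -2, 0, 3, 14]
No swaps in this pass, so bubble sort stops here.
Total comparisons: 4 + 3 + 2 + 1 = 10


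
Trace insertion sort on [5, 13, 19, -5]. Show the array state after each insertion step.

First element 5 is already 'sorted'
Insert 13: shifted 0 elements -> [5, 13, 19, -5]
Insert 19: shifted 0 elements -> [5, 13, 19, -5]
Insert -5: shifted 3 elements -> [-5, 5, 13, 19]


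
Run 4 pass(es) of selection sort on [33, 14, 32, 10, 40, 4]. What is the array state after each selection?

Pass 1: Select minimum 4 at index 5, swap -> [4, 14, 32, 10, 40, 33]
Pass 2: Select minimum 10 at index 3, swap -> [4, 10, 32, 14, 40, 33]
Pass 3: Select minimum 14 at index 3, swap -> [4, 10, 14, 32, 40, 33]
Pass 4: Select minimum 32 at index 3, swap -> [4, 10, 14, 32, 40, 33]


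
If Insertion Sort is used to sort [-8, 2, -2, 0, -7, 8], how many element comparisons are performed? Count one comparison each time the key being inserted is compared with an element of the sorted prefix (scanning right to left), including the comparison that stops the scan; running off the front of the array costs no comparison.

Insert 2: -8 <= 2 (stop) = 1 comparison(s) -> [-8, 2, -2, 0, -7, 8]
Insert -2: 2 > -2 (shift), -8 <= -2 (stop) = 2 comparison(s) -> [-8, -2, 2, 0, -7, 8]
Insert 0: 2 > 0 (shift), -2 <= 0 (stop) = 2 comparison(s) -> [-8, -2, 0, 2, -7, 8]
Insert -7: 2 > -7 (shift), 0 > -7 (shift), -2 > -7 (shift), -8 <= -7 (stop) = 4 comparison(s) -> [-8, -7, -2, 0, 2, 8]
Insert 8: 2 <= 8 (stop) = 1 comparison(s) -> [-8, -7, -2, 0, 2, 8]
Total comparisons: 1 + 2 + 2 + 4 + 1 = 10


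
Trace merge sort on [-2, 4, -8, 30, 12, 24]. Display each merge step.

Divide and conquer:
  Merge [4] + [-8] -> [-8, 4]
  Merge [-2] + [-8, 4] -> [-8, -2, 4]
  Merge [12] + [24] -> [12, 24]
  Merge [30] + [12, 24] -> [12, 24, 30]
  Merge [-8, -2, 4] + [12, 24, 30] -> [-8, -2, 4, 12, 24, 30]


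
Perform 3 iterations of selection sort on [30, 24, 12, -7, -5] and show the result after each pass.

Pass 1: Select minimum -7 at index 3, swap -> [-7, 24, 12, 30, -5]
Pass 2: Select minimum -5 at index 4, swap -> [-7, -5, 12, 30, 24]
Pass 3: Select minimum 12 at index 2, swap -> [-7, -5, 12, 30, 24]


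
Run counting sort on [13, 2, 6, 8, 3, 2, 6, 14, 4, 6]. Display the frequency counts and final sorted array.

Count array: [0, 0, 2, 1, 1, 0, 3, 0, 1, 0, 0, 0, 0, 1, 1]
(count[i] = number of elements equal to i)
Cumulative count: [0, 0, 2, 3, 4, 4, 7, 7, 8, 8, 8, 8, 8, 9, 10]
Sorted: [2, 2, 3, 4, 6, 6, 6, 8, 13, 14]


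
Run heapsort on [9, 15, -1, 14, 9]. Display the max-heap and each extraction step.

Build heap: [15, 14, -1, 9, 9]
Extract 15: [14, 9, -1, 9, 15]
Extract 14: [9, 9, -1, 14, 15]
Extract 9: [9, -1, 9, 14, 15]
Extract 9: [-1, 9, 9, 14, 15]


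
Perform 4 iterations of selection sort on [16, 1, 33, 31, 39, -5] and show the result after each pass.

Pass 1: Select minimum -5 at index 5, swap -> [-5, 1, 33, 31, 39, 16]
Pass 2: Select minimum 1 at index 1, swap -> [-5, 1, 33, 31, 39, 16]
Pass 3: Select minimum 16 at index 5, swap -> [-5, 1, 16, 31, 39, 33]
Pass 4: Select minimum 31 at index 3, swap -> [-5, 1, 16, 31, 39, 33]


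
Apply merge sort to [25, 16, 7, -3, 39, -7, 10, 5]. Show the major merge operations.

Divide and conquer:
  Merge [25] + [16] -> [16, 25]
  Merge [7] + [-3] -> [-3, 7]
  Merge [16, 25] + [-3, 7] -> [-3, 7, 16, 25]
  Merge [39] + [-7] -> [-7, 39]
  Merge [10] + [5] -> [5, 10]
  Merge [-7, 39] + [5, 10] -> [-7, 5, 10, 39]
  Merge [-3, 7, 16, 25] + [-7, 5, 10, 39] -> [-7, -3, 5, 7, 10, 16, 25, 39]


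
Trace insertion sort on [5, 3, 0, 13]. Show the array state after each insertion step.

First element 5 is already 'sorted'
Insert 3: shifted 1 elements -> [3, 5, 0, 13]
Insert 0: shifted 2 elements -> [0, 3, 5, 13]
Insert 13: shifted 0 elements -> [0, 3, 5, 13]


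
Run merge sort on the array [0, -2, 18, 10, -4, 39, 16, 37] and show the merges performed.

Divide and conquer:
  Merge [0] + [-2] -> [-2, 0]
  Merge [18] + [10] -> [10, 18]
  Merge [-2, 0] + [10, 18] -> [-2, 0, 10, 18]
  Merge [-4] + [39] -> [-4, 39]
  Merge [16] + [37] -> [16, 37]
  Merge [-4, 39] + [16, 37] -> [-4, 16, 37, 39]
  Merge [-2, 0, 10, 18] + [-4, 16, 37, 39] -> [-4, -2, 0, 10, 16, 18, 37, 39]


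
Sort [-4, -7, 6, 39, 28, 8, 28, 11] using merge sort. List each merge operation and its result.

Divide and conquer:
  Merge [-4] + [-7] -> [-7, -4]
  Merge [6] + [39] -> [6, 39]
  Merge [-7, -4] + [6, 39] -> [-7, -4, 6, 39]
  Merge [28] + [8] -> [8, 28]
  Merge [28] + [11] -> [11, 28]
  Merge [8, 28] + [11, 28] -> [8, 11, 28, 28]
  Merge [-7, -4, 6, 39] + [8, 11, 28, 28] -> [-7, -4, 6, 8, 11, 28, 28, 39]


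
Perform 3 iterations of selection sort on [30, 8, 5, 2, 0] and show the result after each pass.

Pass 1: Select minimum 0 at index 4, swap -> [0, 8, 5, 2, 30]
Pass 2: Select minimum 2 at index 3, swap -> [0, 2, 5, 8, 30]
Pass 3: Select minimum 5 at index 2, swap -> [0, 2, 5, 8, 30]


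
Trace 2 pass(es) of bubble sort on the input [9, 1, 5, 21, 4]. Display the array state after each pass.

After pass 1: [1, 5, 9, 4, 21] (3 swaps)
After pass 2: [1, 5, 4, 9, 21] (1 swaps)
Total swaps: 4


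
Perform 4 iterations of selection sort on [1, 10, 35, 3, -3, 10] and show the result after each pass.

Pass 1: Select minimum -3 at index 4, swap -> [-3, 10, 35, 3, 1, 10]
Pass 2: Select minimum 1 at index 4, swap -> [-3, 1, 35, 3, 10, 10]
Pass 3: Select minimum 3 at index 3, swap -> [-3, 1, 3, 35, 10, 10]
Pass 4: Select minimum 10 at index 4, swap -> [-3, 1, 3, 10, 35, 10]


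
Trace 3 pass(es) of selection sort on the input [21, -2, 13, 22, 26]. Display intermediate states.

Pass 1: Select minimum -2 at index 1, swap -> [-2, 21, 13, 22, 26]
Pass 2: Select minimum 13 at index 2, swap -> [-2, 13, 21, 22, 26]
Pass 3: Select minimum 21 at index 2, swap -> [-2, 13, 21, 22, 26]


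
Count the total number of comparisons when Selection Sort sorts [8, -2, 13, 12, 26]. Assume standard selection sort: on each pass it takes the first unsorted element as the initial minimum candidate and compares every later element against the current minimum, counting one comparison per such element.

Pass 1: scan indices 1..4 for the minimum = 4 comparison(s); min is -2, place at index 0 -> [-2, 8, 13, 12, 26]
Pass 2: scan indices 2..4 for the minimum = 3 comparison(s); min is 8, place at index 1 -> [-2, 8, 13, 12, 26]
Pass 3: scan indices 3..4 for the minimum = 2 comparison(s); min is 12, place at index 2 -> [-2, 8, 12, 13, 26]
Pass 4: scan indices 4..4 for the minimum = 1 comparison(s); min is 13, place at index 3 -> [-2, 8, 12, 13, 26]
Selection sort always scans the whole unsorted suffix, so the count is (n-1) + (n-2) + ... + 1 = n(n-1)/2 = 5*4/2 = 10 regardless of the input order.
Total comparisons: 4 + 3 + 2 + 1 = 10


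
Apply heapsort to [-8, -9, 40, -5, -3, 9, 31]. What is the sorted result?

Build heap: [40, -3, 31, -5, -9, 9, -8]
Extract 40: [31, -3, 9, -5, -9, -8, 40]
Extract 31: [9, -3, -8, -5, -9, 31, 40]
Extract 9: [-3, -5, -8, -9, 9, 31, 40]
Extract -3: [-5, -9, -8, -3, 9, 31, 40]
Extract -5: [-8, -9, -5, -3, 9, 31, 40]
Extract -8: [-9, -8, -5, -3, 9, 31, 40]


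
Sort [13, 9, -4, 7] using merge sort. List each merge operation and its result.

Divide and conquer:
  Merge [13] + [9] -> [9, 13]
  Merge [-4] + [7] -> [-4, 7]
  Merge [9, 13] + [-4, 7] -> [-4, 7, 9, 13]


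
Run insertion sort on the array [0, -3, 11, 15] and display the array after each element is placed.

First element 0 is already 'sorted'
Insert -3: shifted 1 elements -> [-3, 0, 11, 15]
Insert 11: shifted 0 elements -> [-3, 0, 11, 15]
Insert 15: shifted 0 elements -> [-3, 0, 11, 15]


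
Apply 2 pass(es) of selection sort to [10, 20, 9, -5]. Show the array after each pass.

Pass 1: Select minimum -5 at index 3, swap -> [-5, 20, 9, 10]
Pass 2: Select minimum 9 at index 2, swap -> [-5, 9, 20, 10]


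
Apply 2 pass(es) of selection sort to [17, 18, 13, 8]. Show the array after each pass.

Pass 1: Select minimum 8 at index 3, swap -> [8, 18, 13, 17]
Pass 2: Select minimum 13 at index 2, swap -> [8, 13, 18, 17]


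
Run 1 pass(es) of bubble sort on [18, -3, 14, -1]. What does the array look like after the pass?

After pass 1: [-3, 14, -1, 18] (3 swaps)
Total swaps: 3


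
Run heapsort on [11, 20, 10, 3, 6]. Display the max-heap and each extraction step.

Build heap: [20, 11, 10, 3, 6]
Extract 20: [11, 6, 10, 3, 20]
Extract 11: [10, 6, 3, 11, 20]
Extract 10: [6, 3, 10, 11, 20]
Extract 6: [3, 6, 10, 11, 20]


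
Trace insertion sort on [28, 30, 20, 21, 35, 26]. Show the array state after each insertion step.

First element 28 is already 'sorted'
Insert 30: shifted 0 elements -> [28, 30, 20, 21, 35, 26]
Insert 20: shifted 2 elements -> [20, 28, 30, 21, 35, 26]
Insert 21: shifted 2 elements -> [20, 21, 28, 30, 35, 26]
Insert 35: shifted 0 elements -> [20, 21, 28, 30, 35, 26]
Insert 26: shifted 3 elements -> [20, 21, 26, 28, 30, 35]


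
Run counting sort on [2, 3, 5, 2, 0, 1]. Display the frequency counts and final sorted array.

Count array: [1, 1, 2, 1, 0, 1]
(count[i] = number of elements equal to i)
Cumulative count: [1, 2, 4, 5, 5, 6]
Sorted: [0, 1, 2, 2, 3, 5]


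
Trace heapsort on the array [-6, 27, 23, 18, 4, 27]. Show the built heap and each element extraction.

Build heap: [27, 18, 27, -6, 4, 23]
Extract 27: [27, 18, 23, -6, 4, 27]
Extract 27: [23, 18, 4, -6, 27, 27]
Extract 23: [18, -6, 4, 23, 27, 27]
Extract 18: [4, -6, 18, 23, 27, 27]
Extract 4: [-6, 4, 18, 23, 27, 27]


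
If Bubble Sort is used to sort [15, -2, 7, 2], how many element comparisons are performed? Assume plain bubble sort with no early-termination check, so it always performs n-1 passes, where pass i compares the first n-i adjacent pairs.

Pass 1: compare adjacent pairs (0,1)..(2,3) = 3 comparison(s), 3 swap(s) -> [-2, 7, 2, 15]
Pass 2: compare adjacent pairs (0,1)..(1,2) = 2 comparison(s), 1 swap(s) -> [-2, 2, 7, 15]
Pass 3: compare adjacent pairs (0,1)..(0,1) = 1 comparison(s), 0 swap(s) -> [-2, 2, 7, 15]
Total comparisons: 3 + 2 + 1 = 6


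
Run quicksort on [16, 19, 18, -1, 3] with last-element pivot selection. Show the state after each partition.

Partition 1: pivot=3 at index 1 -> [-1, 3, 18, 16, 19]
Partition 2: pivot=19 at index 4 -> [-1, 3, 18, 16, 19]
Partition 3: pivot=16 at index 2 -> [-1, 3, 16, 18, 19]


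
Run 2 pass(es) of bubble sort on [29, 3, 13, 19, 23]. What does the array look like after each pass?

After pass 1: [3, 13, 19, 23, 29] (4 swaps)
After pass 2: [3, 13, 19, 23, 29] (0 swaps)
Total swaps: 4


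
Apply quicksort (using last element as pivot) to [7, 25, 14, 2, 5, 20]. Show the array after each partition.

Partition 1: pivot=20 at index 4 -> [7, 14, 2, 5, 20, 25]
Partition 2: pivot=5 at index 1 -> [2, 5, 7, 14, 20, 25]
Partition 3: pivot=14 at index 3 -> [2, 5, 7, 14, 20, 25]


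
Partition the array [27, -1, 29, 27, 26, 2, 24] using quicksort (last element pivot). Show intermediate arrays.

Partition 1: pivot=24 at index 2 -> [-1, 2, 24, 27, 26, 27, 29]
Partition 2: pivot=2 at index 1 -> [-1, 2, 24, 27, 26, 27, 29]
Partition 3: pivot=29 at index 6 -> [-1, 2, 24, 27, 26, 27, 29]
Partition 4: pivot=27 at index 5 -> [-1, 2, 24, 27, 26, 27, 29]
Partition 5: pivot=26 at index 3 -> [-1, 2, 24, 26, 27, 27, 29]


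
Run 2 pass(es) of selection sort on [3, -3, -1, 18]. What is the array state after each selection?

Pass 1: Select minimum -3 at index 1, swap -> [-3, 3, -1, 18]
Pass 2: Select minimum -1 at index 2, swap -> [-3, -1, 3, 18]


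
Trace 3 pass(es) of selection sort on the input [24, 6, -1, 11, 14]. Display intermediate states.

Pass 1: Select minimum -1 at index 2, swap -> [-1, 6, 24, 11, 14]
Pass 2: Select minimum 6 at index 1, swap -> [-1, 6, 24, 11, 14]
Pass 3: Select minimum 11 at index 3, swap -> [-1, 6, 11, 24, 14]


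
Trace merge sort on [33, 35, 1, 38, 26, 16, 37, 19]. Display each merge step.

Divide and conquer:
  Merge [33] + [35] -> [33, 35]
  Merge [1] + [38] -> [1, 38]
  Merge [33, 35] + [1, 38] -> [1, 33, 35, 38]
  Merge [26] + [16] -> [16, 26]
  Merge [37] + [19] -> [19, 37]
  Merge [16, 26] + [19, 37] -> [16, 19, 26, 37]
  Merge [1, 33, 35, 38] + [16, 19, 26, 37] -> [1, 16, 19, 26, 33, 35, 37, 38]


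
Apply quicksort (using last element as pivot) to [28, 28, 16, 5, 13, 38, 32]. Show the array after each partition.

Partition 1: pivot=32 at index 5 -> [28, 28, 16, 5, 13, 32, 38]
Partition 2: pivot=13 at index 1 -> [5, 13, 16, 28, 28, 32, 38]
Partition 3: pivot=28 at index 4 -> [5, 13, 16, 28, 28, 32, 38]
Partition 4: pivot=28 at index 3 -> [5, 13, 16, 28, 28, 32, 38]


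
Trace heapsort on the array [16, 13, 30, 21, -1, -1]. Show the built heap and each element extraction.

Build heap: [30, 21, 16, 13, -1, -1]
Extract 30: [21, 13, 16, -1, -1, 30]
Extract 21: [16, 13, -1, -1, 21, 30]
Extract 16: [13, -1, -1, 16, 21, 30]
Extract 13: [-1, -1, 13, 16, 21, 30]
Extract -1: [-1, -1, 13, 16, 21, 30]


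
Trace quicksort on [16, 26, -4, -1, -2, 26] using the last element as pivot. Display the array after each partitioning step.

Partition 1: pivot=26 at index 5 -> [16, 26, -4, -1, -2, 26]
Partition 2: pivot=-2 at index 1 -> [-4, -2, 16, -1, 26, 26]
Partition 3: pivot=26 at index 4 -> [-4, -2, 16, -1, 26, 26]
Partition 4: pivot=-1 at index 2 -> [-4, -2, -1, 16, 26, 26]


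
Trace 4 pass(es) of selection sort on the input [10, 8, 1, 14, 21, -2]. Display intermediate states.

Pass 1: Select minimum -2 at index 5, swap -> [-2, 8, 1, 14, 21, 10]
Pass 2: Select minimum 1 at index 2, swap -> [-2, 1, 8, 14, 21, 10]
Pass 3: Select minimum 8 at index 2, swap -> [-2, 1, 8, 14, 21, 10]
Pass 4: Select minimum 10 at index 5, swap -> [-2, 1, 8, 10, 21, 14]


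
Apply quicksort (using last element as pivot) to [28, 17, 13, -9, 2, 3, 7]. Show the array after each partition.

Partition 1: pivot=7 at index 3 -> [-9, 2, 3, 7, 17, 13, 28]
Partition 2: pivot=3 at index 2 -> [-9, 2, 3, 7, 17, 13, 28]
Partition 3: pivot=2 at index 1 -> [-9, 2, 3, 7, 17, 13, 28]
Partition 4: pivot=28 at index 6 -> [-9, 2, 3, 7, 17, 13, 28]
Partition 5: pivot=13 at index 4 -> [-9, 2, 3, 7, 13, 17, 28]


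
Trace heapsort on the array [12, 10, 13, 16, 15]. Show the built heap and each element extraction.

Build heap: [16, 15, 13, 10, 12]
Extract 16: [15, 12, 13, 10, 16]
Extract 15: [13, 12, 10, 15, 16]
Extract 13: [12, 10, 13, 15, 16]
Extract 12: [10, 12, 13, 15, 16]


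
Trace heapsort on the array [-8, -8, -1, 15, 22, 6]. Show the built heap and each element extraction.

Build heap: [22, 15, 6, -8, -8, -1]
Extract 22: [15, -1, 6, -8, -8, 22]
Extract 15: [6, -1, -8, -8, 15, 22]
Extract 6: [-1, -8, -8, 6, 15, 22]
Extract -1: [-8, -8, -1, 6, 15, 22]
Extract -8: [-8, -8, -1, 6, 15, 22]


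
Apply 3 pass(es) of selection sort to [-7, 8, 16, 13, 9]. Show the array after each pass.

Pass 1: Select minimum -7 at index 0, swap -> [-7, 8, 16, 13, 9]
Pass 2: Select minimum 8 at index 1, swap -> [-7, 8, 16, 13, 9]
Pass 3: Select minimum 9 at index 4, swap -> [-7, 8, 9, 13, 16]


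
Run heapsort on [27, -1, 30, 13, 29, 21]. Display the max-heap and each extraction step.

Build heap: [30, 29, 27, 13, -1, 21]
Extract 30: [29, 21, 27, 13, -1, 30]
Extract 29: [27, 21, -1, 13, 29, 30]
Extract 27: [21, 13, -1, 27, 29, 30]
Extract 21: [13, -1, 21, 27, 29, 30]
Extract 13: [-1, 13, 21, 27, 29, 30]


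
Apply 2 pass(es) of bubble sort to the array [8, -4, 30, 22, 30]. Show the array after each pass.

After pass 1: [-4, 8, 22, 30, 30] (2 swaps)
After pass 2: [-4, 8, 22, 30, 30] (0 swaps)
Total swaps: 2


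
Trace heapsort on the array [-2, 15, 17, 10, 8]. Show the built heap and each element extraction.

Build heap: [17, 15, -2, 10, 8]
Extract 17: [15, 10, -2, 8, 17]
Extract 15: [10, 8, -2, 15, 17]
Extract 10: [8, -2, 10, 15, 17]
Extract 8: [-2, 8, 10, 15, 17]


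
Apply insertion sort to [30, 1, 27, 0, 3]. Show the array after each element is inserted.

First element 30 is already 'sorted'
Insert 1: shifted 1 elements -> [1, 30, 27, 0, 3]
Insert 27: shifted 1 elements -> [1, 27, 30, 0, 3]
Insert 0: shifted 3 elements -> [0, 1, 27, 30, 3]
Insert 3: shifted 2 elements -> [0, 1, 3, 27, 30]


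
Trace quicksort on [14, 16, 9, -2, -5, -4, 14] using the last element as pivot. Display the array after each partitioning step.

Partition 1: pivot=14 at index 5 -> [14, 9, -2, -5, -4, 14, 16]
Partition 2: pivot=-4 at index 1 -> [-5, -4, -2, 14, 9, 14, 16]
Partition 3: pivot=9 at index 3 -> [-5, -4, -2, 9, 14, 14, 16]


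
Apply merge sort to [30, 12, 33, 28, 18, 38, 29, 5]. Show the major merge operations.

Divide and conquer:
  Merge [30] + [12] -> [12, 30]
  Merge [33] + [28] -> [28, 33]
  Merge [12, 30] + [28, 33] -> [12, 28, 30, 33]
  Merge [18] + [38] -> [18, 38]
  Merge [29] + [5] -> [5, 29]
  Merge [18, 38] + [5, 29] -> [5, 18, 29, 38]
  Merge [12, 28, 30, 33] + [5, 18, 29, 38] -> [5, 12, 18, 28, 29, 30, 33, 38]


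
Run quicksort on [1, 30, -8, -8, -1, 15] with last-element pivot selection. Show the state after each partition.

Partition 1: pivot=15 at index 4 -> [1, -8, -8, -1, 15, 30]
Partition 2: pivot=-1 at index 2 -> [-8, -8, -1, 1, 15, 30]
Partition 3: pivot=-8 at index 1 -> [-8, -8, -1, 1, 15, 30]


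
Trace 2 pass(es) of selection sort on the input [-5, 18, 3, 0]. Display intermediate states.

Pass 1: Select minimum -5 at index 0, swap -> [-5, 18, 3, 0]
Pass 2: Select minimum 0 at index 3, swap -> [-5, 0, 3, 18]


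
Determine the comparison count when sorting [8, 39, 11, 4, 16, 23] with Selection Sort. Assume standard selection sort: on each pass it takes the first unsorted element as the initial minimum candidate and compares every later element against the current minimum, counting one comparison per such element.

Pass 1: scan indices 1..5 for the minimum = 5 comparison(s); min is 4, place at index 0 -> [4, 39, 11, 8, 16, 23]
Pass 2: scan indices 2..5 for the minimum = 4 comparison(s); min is 8, place at index 1 -> [4, 8, 11, 39, 16, 23]
Pass 3: scan indices 3..5 for the minimum = 3 comparison(s); min is 11, place at index 2 -> [4, 8, 11, 39, 16, 23]
Pass 4: scan indices 4..5 for the minimum = 2 comparison(s); min is 16, place at index 3 -> [4, 8, 11, 16, 39, 23]
Pass 5: scan indices 5..5 for the minimum = 1 comparison(s); min is 23, place at index 4 -> [4, 8, 11, 16, 23, 39]
Selection sort always scans the whole unsorted suffix, so the count is (n-1) + (n-2) + ... + 1 = n(n-1)/2 = 6*5/2 = 15 regardless of the input order.
Total comparisons: 5 + 4 + 3 + 2 + 1 = 15


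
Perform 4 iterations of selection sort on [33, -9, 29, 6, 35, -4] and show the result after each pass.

Pass 1: Select minimum -9 at index 1, swap -> [-9, 33, 29, 6, 35, -4]
Pass 2: Select minimum -4 at index 5, swap -> [-9, -4, 29, 6, 35, 33]
Pass 3: Select minimum 6 at index 3, swap -> [-9, -4, 6, 29, 35, 33]
Pass 4: Select minimum 29 at index 3, swap -> [-9, -4, 6, 29, 35, 33]


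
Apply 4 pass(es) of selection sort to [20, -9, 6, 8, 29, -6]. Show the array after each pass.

Pass 1: Select minimum -9 at index 1, swap -> [-9, 20, 6, 8, 29, -6]
Pass 2: Select minimum -6 at index 5, swap -> [-9, -6, 6, 8, 29, 20]
Pass 3: Select minimum 6 at index 2, swap -> [-9, -6, 6, 8, 29, 20]
Pass 4: Select minimum 8 at index 3, swap -> [-9, -6, 6, 8, 29, 20]


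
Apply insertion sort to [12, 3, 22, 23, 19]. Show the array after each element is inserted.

First element 12 is already 'sorted'
Insert 3: shifted 1 elements -> [3, 12, 22, 23, 19]
Insert 22: shifted 0 elements -> [3, 12, 22, 23, 19]
Insert 23: shifted 0 elements -> [3, 12, 22, 23, 19]
Insert 19: shifted 2 elements -> [3, 12, 19, 22, 23]


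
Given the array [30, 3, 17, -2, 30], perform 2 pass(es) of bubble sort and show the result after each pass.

After pass 1: [3, 17, -2, 30, 30] (3 swaps)
After pass 2: [3, -2, 17, 30, 30] (1 swaps)
Total swaps: 4


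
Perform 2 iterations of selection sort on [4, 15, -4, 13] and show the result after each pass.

Pass 1: Select minimum -4 at index 2, swap -> [-4, 15, 4, 13]
Pass 2: Select minimum 4 at index 2, swap -> [-4, 4, 15, 13]


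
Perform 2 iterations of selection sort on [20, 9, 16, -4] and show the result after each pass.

Pass 1: Select minimum -4 at index 3, swap -> [-4, 9, 16, 20]
Pass 2: Select minimum 9 at index 1, swap -> [-4, 9, 16, 20]


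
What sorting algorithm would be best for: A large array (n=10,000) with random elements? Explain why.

Best choice: Quicksort or Mergesort
Reason: Both have O(n log n) average case; quicksort has lower constant factors


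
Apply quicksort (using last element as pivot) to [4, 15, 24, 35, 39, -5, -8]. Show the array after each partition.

Partition 1: pivot=-8 at index 0 -> [-8, 15, 24, 35, 39, -5, 4]
Partition 2: pivot=4 at index 2 -> [-8, -5, 4, 35, 39, 15, 24]
Partition 3: pivot=24 at index 4 -> [-8, -5, 4, 15, 24, 35, 39]
Partition 4: pivot=39 at index 6 -> [-8, -5, 4, 15, 24, 35, 39]


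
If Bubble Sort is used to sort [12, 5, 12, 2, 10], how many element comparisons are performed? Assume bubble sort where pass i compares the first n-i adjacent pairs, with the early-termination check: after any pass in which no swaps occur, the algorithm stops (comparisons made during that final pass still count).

Pass 1: compare adjacent pairs (0,1)..(3,4) = 4 comparison(s), 3 swap(s) -> [5, 12, 2, 10, 12]
Pass 2: compare adjacent pairs (0,1)..(2,3) = 3 comparison(s), 2 swap(s) -> [5, 2, 10, 12, 12]
Pass 3: compare adjacent pairs (0,1)..(1,2) = 2 comparison(s), 1 swap(s) -> [2, 5, 10, 12, 12]
Pass 4: compare adjacent pairs (0,1)..(0,1) = 1 comparison(s), 0 swap(s) -> [2, 5, 10, 12, 12]
No swaps in this pass, so bubble sort stops here.
Total comparisons: 4 + 3 + 2 + 1 = 10


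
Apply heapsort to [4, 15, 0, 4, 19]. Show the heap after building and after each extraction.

Build heap: [19, 15, 0, 4, 4]
Extract 19: [15, 4, 0, 4, 19]
Extract 15: [4, 4, 0, 15, 19]
Extract 4: [4, 0, 4, 15, 19]
Extract 4: [0, 4, 4, 15, 19]


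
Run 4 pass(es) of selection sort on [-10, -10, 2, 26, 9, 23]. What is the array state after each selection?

Pass 1: Select minimum -10 at index 0, swap -> [-10, -10, 2, 26, 9, 23]
Pass 2: Select minimum -10 at index 1, swap -> [-10, -10, 2, 26, 9, 23]
Pass 3: Select minimum 2 at index 2, swap -> [-10, -10, 2, 26, 9, 23]
Pass 4: Select minimum 9 at index 4, swap -> [-10, -10, 2, 9, 26, 23]


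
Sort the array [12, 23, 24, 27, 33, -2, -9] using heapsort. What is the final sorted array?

Build heap: [33, 27, 24, 12, 23, -2, -9]
Extract 33: [27, 23, 24, 12, -9, -2, 33]
Extract 27: [24, 23, -2, 12, -9, 27, 33]
Extract 24: [23, 12, -2, -9, 24, 27, 33]
Extract 23: [12, -9, -2, 23, 24, 27, 33]
Extract 12: [-2, -9, 12, 23, 24, 27, 33]
Extract -2: [-9, -2, 12, 23, 24, 27, 33]


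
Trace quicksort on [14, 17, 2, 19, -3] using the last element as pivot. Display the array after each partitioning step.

Partition 1: pivot=-3 at index 0 -> [-3, 17, 2, 19, 14]
Partition 2: pivot=14 at index 2 -> [-3, 2, 14, 19, 17]
Partition 3: pivot=17 at index 3 -> [-3, 2, 14, 17, 19]


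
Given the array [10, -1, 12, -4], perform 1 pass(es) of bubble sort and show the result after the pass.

After pass 1: [-1, 10, -4, 12] (2 swaps)
Total swaps: 2


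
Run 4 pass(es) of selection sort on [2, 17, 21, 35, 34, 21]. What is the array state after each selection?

Pass 1: Select minimum 2 at index 0, swap -> [2, 17, 21, 35, 34, 21]
Pass 2: Select minimum 17 at index 1, swap -> [2, 17, 21, 35, 34, 21]
Pass 3: Select minimum 21 at index 2, swap -> [2, 17, 21, 35, 34, 21]
Pass 4: Select minimum 21 at index 5, swap -> [2, 17, 21, 21, 34, 35]


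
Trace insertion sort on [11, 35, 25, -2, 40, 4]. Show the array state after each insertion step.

First element 11 is already 'sorted'
Insert 35: shifted 0 elements -> [11, 35, 25, -2, 40, 4]
Insert 25: shifted 1 elements -> [11, 25, 35, -2, 40, 4]
Insert -2: shifted 3 elements -> [-2, 11, 25, 35, 40, 4]
Insert 40: shifted 0 elements -> [-2, 11, 25, 35, 40, 4]
Insert 4: shifted 4 elements -> [-2, 4, 11, 25, 35, 40]


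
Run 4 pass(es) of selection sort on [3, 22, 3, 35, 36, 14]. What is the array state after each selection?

Pass 1: Select minimum 3 at index 0, swap -> [3, 22, 3, 35, 36, 14]
Pass 2: Select minimum 3 at index 2, swap -> [3, 3, 22, 35, 36, 14]
Pass 3: Select minimum 14 at index 5, swap -> [3, 3, 14, 35, 36, 22]
Pass 4: Select minimum 22 at index 5, swap -> [3, 3, 14, 22, 36, 35]


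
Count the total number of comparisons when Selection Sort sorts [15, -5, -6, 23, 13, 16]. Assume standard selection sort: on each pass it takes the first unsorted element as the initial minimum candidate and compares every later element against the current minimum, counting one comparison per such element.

Pass 1: scan indices 1..5 for the minimum = 5 comparison(s); min is -6, place at index 0 -> [-6, -5, 15, 23, 13, 16]
Pass 2: scan indices 2..5 for the minimum = 4 comparison(s); min is -5, place at index 1 -> [-6, -5, 15, 23, 13, 16]
Pass 3: scan indices 3..5 for the minimum = 3 comparison(s); min is 13, place at index 2 -> [-6, -5, 13, 23, 15, 16]
Pass 4: scan indices 4..5 for the minimum = 2 comparison(s); min is 15, place at index 3 -> [-6, -5, 13, 15, 23, 16]
Pass 5: scan indices 5..5 for the minimum = 1 comparison(s); min is 16, place at index 4 -> [-6, -5, 13, 15, 16, 23]
Selection sort always scans the whole unsorted suffix, so the count is (n-1) + (n-2) + ... + 1 = n(n-1)/2 = 6*5/2 = 15 regardless of the input order.
Total comparisons: 5 + 4 + 3 + 2 + 1 = 15


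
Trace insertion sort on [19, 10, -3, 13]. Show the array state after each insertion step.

First element 19 is already 'sorted'
Insert 10: shifted 1 elements -> [10, 19, -3, 13]
Insert -3: shifted 2 elements -> [-3, 10, 19, 13]
Insert 13: shifted 1 elements -> [-3, 10, 13, 19]


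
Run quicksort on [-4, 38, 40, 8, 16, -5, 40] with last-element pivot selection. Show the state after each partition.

Partition 1: pivot=40 at index 6 -> [-4, 38, 40, 8, 16, -5, 40]
Partition 2: pivot=-5 at index 0 -> [-5, 38, 40, 8, 16, -4, 40]
Partition 3: pivot=-4 at index 1 -> [-5, -4, 40, 8, 16, 38, 40]
Partition 4: pivot=38 at index 4 -> [-5, -4, 8, 16, 38, 40, 40]
Partition 5: pivot=16 at index 3 -> [-5, -4, 8, 16, 38, 40, 40]


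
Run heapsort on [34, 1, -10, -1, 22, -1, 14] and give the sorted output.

Build heap: [34, 22, 14, -1, 1, -1, -10]
Extract 34: [22, 1, 14, -1, -10, -1, 34]
Extract 22: [14, 1, -1, -1, -10, 22, 34]
Extract 14: [1, -1, -1, -10, 14, 22, 34]
Extract 1: [-1, -10, -1, 1, 14, 22, 34]
Extract -1: [-1, -10, -1, 1, 14, 22, 34]
Extract -1: [-10, -1, -1, 1, 14, 22, 34]


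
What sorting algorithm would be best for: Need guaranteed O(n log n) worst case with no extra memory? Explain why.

Best choice: Heapsort
Reason: Heapsort is O(n log n) worst case and sorts in-place; quicksort can degrade to O(n^2)


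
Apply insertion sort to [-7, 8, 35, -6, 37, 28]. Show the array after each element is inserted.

First element -7 is already 'sorted'
Insert 8: shifted 0 elements -> [-7, 8, 35, -6, 37, 28]
Insert 35: shifted 0 elements -> [-7, 8, 35, -6, 37, 28]
Insert -6: shifted 2 elements -> [-7, -6, 8, 35, 37, 28]
Insert 37: shifted 0 elements -> [-7, -6, 8, 35, 37, 28]
Insert 28: shifted 2 elements -> [-7, -6, 8, 28, 35, 37]


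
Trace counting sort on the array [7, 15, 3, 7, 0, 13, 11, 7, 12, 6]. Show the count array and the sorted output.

Count array: [1, 0, 0, 1, 0, 0, 1, 3, 0, 0, 0, 1, 1, 1, 0, 1]
(count[i] = number of elements equal to i)
Cumulative count: [1, 1, 1, 2, 2, 2, 3, 6, 6, 6, 6, 7, 8, 9, 9, 10]
Sorted: [0, 3, 6, 7, 7, 7, 11, 12, 13, 15]


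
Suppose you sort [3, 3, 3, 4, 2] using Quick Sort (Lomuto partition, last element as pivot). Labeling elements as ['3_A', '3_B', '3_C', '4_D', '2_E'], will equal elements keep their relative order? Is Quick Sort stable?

Trace Quick Sort on the labeled array (the key is the number; the letter only tracks identity):
  Partition indices 0..4 around pivot 2_E -> [2_E, 3_B, 3_C, 4_D, 3_A]
  Partition indices 1..4 around pivot 3_A -> [2_E, 3_B, 3_C, 3_A, 4_D]
  Partition indices 1..2 around pivot 3_C -> [2_E, 3_B, 3_C, 3_A, 4_D]
Final order: [2_E, 3_B, 3_C, 3_A, 4_D]
Equal keys:
  value 3: originally 3_A, 3_B, 3_C; after sorting 3_B, 3_C, 3_A -> order changed
Equal keys were reordered, so Quick Sort is not stable: partition swaps elements across long distances and can reorder equal keys. (One such input is enough; an unstable sort may happen to preserve order on other inputs, but it gives no guarantee.)
Answer: Not stable


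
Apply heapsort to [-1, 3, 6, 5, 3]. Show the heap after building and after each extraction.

Build heap: [6, 5, -1, 3, 3]
Extract 6: [5, 3, -1, 3, 6]
Extract 5: [3, 3, -1, 5, 6]
Extract 3: [3, -1, 3, 5, 6]
Extract 3: [-1, 3, 3, 5, 6]


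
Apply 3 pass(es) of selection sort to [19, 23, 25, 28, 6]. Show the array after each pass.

Pass 1: Select minimum 6 at index 4, swap -> [6, 23, 25, 28, 19]
Pass 2: Select minimum 19 at index 4, swap -> [6, 19, 25, 28, 23]
Pass 3: Select minimum 23 at index 4, swap -> [6, 19, 23, 28, 25]


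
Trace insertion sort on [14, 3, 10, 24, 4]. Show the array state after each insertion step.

First element 14 is already 'sorted'
Insert 3: shifted 1 elements -> [3, 14, 10, 24, 4]
Insert 10: shifted 1 elements -> [3, 10, 14, 24, 4]
Insert 24: shifted 0 elements -> [3, 10, 14, 24, 4]
Insert 4: shifted 3 elements -> [3, 4, 10, 14, 24]


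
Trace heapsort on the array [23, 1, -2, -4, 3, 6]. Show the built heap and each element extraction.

Build heap: [23, 3, 6, -4, 1, -2]
Extract 23: [6, 3, -2, -4, 1, 23]
Extract 6: [3, 1, -2, -4, 6, 23]
Extract 3: [1, -4, -2, 3, 6, 23]
Extract 1: [-2, -4, 1, 3, 6, 23]
Extract -2: [-4, -2, 1, 3, 6, 23]


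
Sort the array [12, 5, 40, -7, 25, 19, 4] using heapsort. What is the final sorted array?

Build heap: [40, 25, 19, -7, 5, 12, 4]
Extract 40: [25, 5, 19, -7, 4, 12, 40]
Extract 25: [19, 5, 12, -7, 4, 25, 40]
Extract 19: [12, 5, 4, -7, 19, 25, 40]
Extract 12: [5, -7, 4, 12, 19, 25, 40]
Extract 5: [4, -7, 5, 12, 19, 25, 40]
Extract 4: [-7, 4, 5, 12, 19, 25, 40]


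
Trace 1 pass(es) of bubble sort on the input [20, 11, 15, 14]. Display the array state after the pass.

After pass 1: [11, 15, 14, 20] (3 swaps)
Total swaps: 3


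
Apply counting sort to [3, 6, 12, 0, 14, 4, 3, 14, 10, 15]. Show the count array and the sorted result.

Count array: [1, 0, 0, 2, 1, 0, 1, 0, 0, 0, 1, 0, 1, 0, 2, 1]
(count[i] = number of elements equal to i)
Cumulative count: [1, 1, 1, 3, 4, 4, 5, 5, 5, 5, 6, 6, 7, 7, 9, 10]
Sorted: [0, 3, 3, 4, 6, 10, 12, 14, 14, 15]


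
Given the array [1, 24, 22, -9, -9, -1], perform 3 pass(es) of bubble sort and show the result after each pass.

After pass 1: [1, 22, -9, -9, -1, 24] (4 swaps)
After pass 2: [1, -9, -9, -1, 22, 24] (3 swaps)
After pass 3: [-9, -9, -1, 1, 22, 24] (3 swaps)
Total swaps: 10


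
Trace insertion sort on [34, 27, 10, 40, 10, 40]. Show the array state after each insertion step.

First element 34 is already 'sorted'
Insert 27: shifted 1 elements -> [27, 34, 10, 40, 10, 40]
Insert 10: shifted 2 elements -> [10, 27, 34, 40, 10, 40]
Insert 40: shifted 0 elements -> [10, 27, 34, 40, 10, 40]
Insert 10: shifted 3 elements -> [10, 10, 27, 34, 40, 40]
Insert 40: shifted 0 elements -> [10, 10, 27, 34, 40, 40]


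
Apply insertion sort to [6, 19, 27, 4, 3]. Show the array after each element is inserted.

First element 6 is already 'sorted'
Insert 19: shifted 0 elements -> [6, 19, 27, 4, 3]
Insert 27: shifted 0 elements -> [6, 19, 27, 4, 3]
Insert 4: shifted 3 elements -> [4, 6, 19, 27, 3]
Insert 3: shifted 4 elements -> [3, 4, 6, 19, 27]


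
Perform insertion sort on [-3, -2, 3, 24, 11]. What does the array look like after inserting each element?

First element -3 is already 'sorted'
Insert -2: shifted 0 elements -> [-3, -2, 3, 24, 11]
Insert 3: shifted 0 elements -> [-3, -2, 3, 24, 11]
Insert 24: shifted 0 elements -> [-3, -2, 3, 24, 11]
Insert 11: shifted 1 elements -> [-3, -2, 3, 11, 24]


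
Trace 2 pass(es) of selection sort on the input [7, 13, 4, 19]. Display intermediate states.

Pass 1: Select minimum 4 at index 2, swap -> [4, 13, 7, 19]
Pass 2: Select minimum 7 at index 2, swap -> [4, 7, 13, 19]


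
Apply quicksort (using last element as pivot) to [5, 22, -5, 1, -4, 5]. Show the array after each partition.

Partition 1: pivot=5 at index 4 -> [5, -5, 1, -4, 5, 22]
Partition 2: pivot=-4 at index 1 -> [-5, -4, 1, 5, 5, 22]
Partition 3: pivot=5 at index 3 -> [-5, -4, 1, 5, 5, 22]


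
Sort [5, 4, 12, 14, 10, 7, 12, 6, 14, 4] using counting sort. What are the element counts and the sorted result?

Count array: [0, 0, 0, 0, 2, 1, 1, 1, 0, 0, 1, 0, 2, 0, 2]
(count[i] = number of elements equal to i)
Cumulative count: [0, 0, 0, 0, 2, 3, 4, 5, 5, 5, 6, 6, 8, 8, 10]
Sorted: [4, 4, 5, 6, 7, 10, 12, 12, 14, 14]


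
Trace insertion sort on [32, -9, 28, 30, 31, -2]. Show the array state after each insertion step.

First element 32 is already 'sorted'
Insert -9: shifted 1 elements -> [-9, 32, 28, 30, 31, -2]
Insert 28: shifted 1 elements -> [-9, 28, 32, 30, 31, -2]
Insert 30: shifted 1 elements -> [-9, 28, 30, 32, 31, -2]
Insert 31: shifted 1 elements -> [-9, 28, 30, 31, 32, -2]
Insert -2: shifted 4 elements -> [-9, -2, 28, 30, 31, 32]
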